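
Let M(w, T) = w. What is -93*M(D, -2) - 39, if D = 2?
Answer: -225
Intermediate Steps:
-93*M(D, -2) - 39 = -93*2 - 39 = -186 - 39 = -225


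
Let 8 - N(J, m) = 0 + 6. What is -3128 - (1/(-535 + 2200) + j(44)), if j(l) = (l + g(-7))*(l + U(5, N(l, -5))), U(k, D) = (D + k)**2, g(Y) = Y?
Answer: -10937386/1665 ≈ -6569.0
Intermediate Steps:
N(J, m) = 2 (N(J, m) = 8 - (0 + 6) = 8 - 1*6 = 8 - 6 = 2)
j(l) = (-7 + l)*(49 + l) (j(l) = (l - 7)*(l + (2 + 5)**2) = (-7 + l)*(l + 7**2) = (-7 + l)*(l + 49) = (-7 + l)*(49 + l))
-3128 - (1/(-535 + 2200) + j(44)) = -3128 - (1/(-535 + 2200) + (-343 + 44**2 + 42*44)) = -3128 - (1/1665 + (-343 + 1936 + 1848)) = -3128 - (1/1665 + 3441) = -3128 - 1*5729266/1665 = -3128 - 5729266/1665 = -10937386/1665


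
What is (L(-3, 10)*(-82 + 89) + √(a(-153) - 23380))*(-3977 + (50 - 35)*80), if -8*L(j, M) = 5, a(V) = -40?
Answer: 97195/8 - 5554*I*√5855 ≈ 12149.0 - 4.2498e+5*I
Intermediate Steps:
L(j, M) = -5/8 (L(j, M) = -⅛*5 = -5/8)
(L(-3, 10)*(-82 + 89) + √(a(-153) - 23380))*(-3977 + (50 - 35)*80) = (-5*(-82 + 89)/8 + √(-40 - 23380))*(-3977 + (50 - 35)*80) = (-5/8*7 + √(-23420))*(-3977 + 15*80) = (-35/8 + 2*I*√5855)*(-3977 + 1200) = (-35/8 + 2*I*√5855)*(-2777) = 97195/8 - 5554*I*√5855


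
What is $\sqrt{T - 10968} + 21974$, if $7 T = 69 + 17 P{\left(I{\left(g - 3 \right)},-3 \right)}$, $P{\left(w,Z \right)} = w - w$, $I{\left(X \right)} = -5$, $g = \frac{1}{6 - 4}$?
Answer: $21974 + \frac{9 i \sqrt{6629}}{7} \approx 21974.0 + 104.68 i$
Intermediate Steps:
$g = \frac{1}{2} \approx 0.5$
$P{\left(w,Z \right)} = 0$
$T = \frac{69}{7}$ ($T = \frac{69 + 17 \cdot 0}{7} = \frac{69 + 0}{7} = \frac{1}{7} \cdot 69 = \frac{69}{7} \approx 9.8571$)
$\sqrt{T - 10968} + 21974 = \sqrt{\frac{69}{7} - 10968} + 21974 = \sqrt{- \frac{76707}{7}} + 21974 = \frac{9 i \sqrt{6629}}{7} + 21974 = 21974 + \frac{9 i \sqrt{6629}}{7}$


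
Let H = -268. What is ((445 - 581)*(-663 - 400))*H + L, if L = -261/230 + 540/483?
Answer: -62378200667/1610 ≈ -3.8744e+7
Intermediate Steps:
L = -27/1610 (L = -261*1/230 + 540*(1/483) = -261/230 + 180/161 = -27/1610 ≈ -0.016770)
((445 - 581)*(-663 - 400))*H + L = ((445 - 581)*(-663 - 400))*(-268) - 27/1610 = -136*(-1063)*(-268) - 27/1610 = 144568*(-268) - 27/1610 = -38744224 - 27/1610 = -62378200667/1610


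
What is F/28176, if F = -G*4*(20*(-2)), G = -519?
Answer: -1730/587 ≈ -2.9472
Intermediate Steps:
F = -83040 (F = -(-519)*4*(20*(-2)) = -(-519)*4*(-40) = -(-519)*(-160) = -1*83040 = -83040)
F/28176 = -83040/28176 = -83040*1/28176 = -1730/587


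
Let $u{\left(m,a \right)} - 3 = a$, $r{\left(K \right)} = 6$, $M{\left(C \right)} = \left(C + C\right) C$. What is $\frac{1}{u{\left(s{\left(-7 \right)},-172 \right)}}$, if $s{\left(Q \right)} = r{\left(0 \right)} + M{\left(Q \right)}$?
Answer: $- \frac{1}{169} \approx -0.0059172$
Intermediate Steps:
$M{\left(C \right)} = 2 C^{2}$ ($M{\left(C \right)} = 2 C C = 2 C^{2}$)
$s{\left(Q \right)} = 6 + 2 Q^{2}$
$u{\left(m,a \right)} = 3 + a$
$\frac{1}{u{\left(s{\left(-7 \right)},-172 \right)}} = \frac{1}{3 - 172} = \frac{1}{-169} = - \frac{1}{169}$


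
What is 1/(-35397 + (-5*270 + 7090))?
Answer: -1/29657 ≈ -3.3719e-5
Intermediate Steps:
1/(-35397 + (-5*270 + 7090)) = 1/(-35397 + (-1350 + 7090)) = 1/(-35397 + 5740) = 1/(-29657) = -1/29657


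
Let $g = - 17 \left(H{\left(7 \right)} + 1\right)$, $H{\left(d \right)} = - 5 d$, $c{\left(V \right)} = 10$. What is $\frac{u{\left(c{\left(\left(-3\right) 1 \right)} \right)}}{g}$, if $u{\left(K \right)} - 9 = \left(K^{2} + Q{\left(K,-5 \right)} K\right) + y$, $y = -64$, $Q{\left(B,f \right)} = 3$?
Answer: $\frac{75}{578} \approx 0.12976$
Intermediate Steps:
$u{\left(K \right)} = -55 + K^{2} + 3 K$ ($u{\left(K \right)} = 9 - \left(64 - K^{2} - 3 K\right) = 9 + \left(-64 + K^{2} + 3 K\right) = -55 + K^{2} + 3 K$)
$g = 578$ ($g = - 17 \left(\left(-5\right) 7 + 1\right) = - 17 \left(-35 + 1\right) = \left(-17\right) \left(-34\right) = 578$)
$\frac{u{\left(c{\left(\left(-3\right) 1 \right)} \right)}}{g} = \frac{-55 + 10^{2} + 3 \cdot 10}{578} = \left(-55 + 100 + 30\right) \frac{1}{578} = 75 \cdot \frac{1}{578} = \frac{75}{578}$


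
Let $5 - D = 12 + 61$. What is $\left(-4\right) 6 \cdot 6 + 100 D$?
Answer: $-6944$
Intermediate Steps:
$D = -68$ ($D = 5 - \left(12 + 61\right) = 5 - 73 = -68$)
$\left(-4\right) 6 \cdot 6 + 100 D = \left(-4\right) 6 \cdot 6 + 100 \left(-68\right) = \left(-24\right) 6 - 6800 = -144 - 6800 = -6944$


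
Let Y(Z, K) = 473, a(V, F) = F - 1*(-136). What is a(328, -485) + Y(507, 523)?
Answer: 124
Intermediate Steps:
a(V, F) = 136 + F (a(V, F) = F + 136 = 136 + F)
a(328, -485) + Y(507, 523) = (136 - 485) + 473 = -349 + 473 = 124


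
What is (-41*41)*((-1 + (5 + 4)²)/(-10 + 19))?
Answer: -134480/9 ≈ -14942.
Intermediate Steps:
(-41*41)*((-1 + (5 + 4)²)/(-10 + 19)) = -1681*(-1 + 9²)/9 = -1681*(-1 + 81)/9 = -134480/9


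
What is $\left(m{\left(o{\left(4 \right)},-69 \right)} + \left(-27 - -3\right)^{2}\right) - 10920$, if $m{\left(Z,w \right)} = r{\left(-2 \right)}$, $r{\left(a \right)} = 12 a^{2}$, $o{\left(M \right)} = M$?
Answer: $-10296$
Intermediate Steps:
$m{\left(Z,w \right)} = 48$ ($m{\left(Z,w \right)} = 12 \left(-2\right)^{2} = 12 \cdot 4 = 48$)
$\left(m{\left(o{\left(4 \right)},-69 \right)} + \left(-27 - -3\right)^{2}\right) - 10920 = \left(48 + \left(-27 - -3\right)^{2}\right) - 10920 = \left(48 + \left(-27 + 3\right)^{2}\right) - 10920 = \left(48 + \left(-24\right)^{2}\right) - 10920 = \left(48 + 576\right) - 10920 = 624 - 10920 = -10296$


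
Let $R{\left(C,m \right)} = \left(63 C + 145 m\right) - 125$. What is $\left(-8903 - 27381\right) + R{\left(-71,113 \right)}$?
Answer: $-24497$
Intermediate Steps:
$R{\left(C,m \right)} = -125 + 63 C + 145 m$
$\left(-8903 - 27381\right) + R{\left(-71,113 \right)} = \left(-8903 - 27381\right) + \left(-125 + 63 \left(-71\right) + 145 \cdot 113\right) = -36284 - -11787 = -36284 + 11787 = -24497$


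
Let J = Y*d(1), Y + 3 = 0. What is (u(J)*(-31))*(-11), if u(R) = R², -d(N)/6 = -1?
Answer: 110484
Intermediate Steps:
Y = -3 (Y = -3 + 0 = -3)
d(N) = 6 (d(N) = -6*(-1) = 6)
J = -18 (J = -3*6 = -18)
(u(J)*(-31))*(-11) = ((-18)²*(-31))*(-11) = (324*(-31))*(-11) = -10044*(-11) = 110484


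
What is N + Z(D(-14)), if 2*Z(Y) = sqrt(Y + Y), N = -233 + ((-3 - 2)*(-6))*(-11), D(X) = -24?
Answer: -563 + 2*I*sqrt(3) ≈ -563.0 + 3.4641*I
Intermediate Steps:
N = -563 (N = -233 - 5*(-6)*(-11) = -233 + 30*(-11) = -233 - 330 = -563)
Z(Y) = sqrt(2)*sqrt(Y)/2 (Z(Y) = sqrt(Y + Y)/2 = sqrt(2*Y)/2 = (sqrt(2)*sqrt(Y))/2 = sqrt(2)*sqrt(Y)/2)
N + Z(D(-14)) = -563 + sqrt(2)*sqrt(-24)/2 = -563 + sqrt(2)*(2*I*sqrt(6))/2 = -563 + 2*I*sqrt(3)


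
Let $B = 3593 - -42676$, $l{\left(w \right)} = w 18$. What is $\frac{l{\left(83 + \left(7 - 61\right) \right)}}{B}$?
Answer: $\frac{58}{5141} \approx 0.011282$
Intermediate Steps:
$l{\left(w \right)} = 18 w$
$B = 46269$ ($B = 3593 + 42676 = 46269$)
$\frac{l{\left(83 + \left(7 - 61\right) \right)}}{B} = \frac{18 \left(83 + \left(7 - 61\right)\right)}{46269} = 18 \left(83 - 54\right) \frac{1}{46269} = 18 \cdot 29 \cdot \frac{1}{46269} = 522 \cdot \frac{1}{46269} = \frac{58}{5141}$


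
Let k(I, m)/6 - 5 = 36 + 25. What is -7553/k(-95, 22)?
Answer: -7553/396 ≈ -19.073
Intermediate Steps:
k(I, m) = 396 (k(I, m) = 30 + 6*(36 + 25) = 30 + 6*61 = 30 + 366 = 396)
-7553/k(-95, 22) = -7553/396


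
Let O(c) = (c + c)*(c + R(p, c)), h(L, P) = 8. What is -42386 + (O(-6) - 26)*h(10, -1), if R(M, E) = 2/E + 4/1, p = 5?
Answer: -42370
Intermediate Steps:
R(M, E) = 4 + 2/E (R(M, E) = 2/E + 4*1 = 2/E + 4 = 4 + 2/E)
O(c) = 2*c*(4 + c + 2/c) (O(c) = (c + c)*(c + (4 + 2/c)) = (2*c)*(4 + c + 2/c) = 2*c*(4 + c + 2/c))
-42386 + (O(-6) - 26)*h(10, -1) = -42386 + ((4 + 2*(-6)**2 + 8*(-6)) - 26)*8 = -42386 + ((4 + 2*36 - 48) - 26)*8 = -42386 + ((4 + 72 - 48) - 26)*8 = -42386 + (28 - 26)*8 = -42386 + 2*8 = -42386 + 16 = -42370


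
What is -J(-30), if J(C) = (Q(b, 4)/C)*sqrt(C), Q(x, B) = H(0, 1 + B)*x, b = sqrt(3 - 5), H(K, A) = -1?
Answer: sqrt(15)/15 ≈ 0.25820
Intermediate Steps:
b = I*sqrt(2) (b = sqrt(-2) = I*sqrt(2) ≈ 1.4142*I)
Q(x, B) = -x
J(C) = -I*sqrt(2)/sqrt(C) (J(C) = ((-I*sqrt(2))/C)*sqrt(C) = (-I*sqrt(2)/C)*sqrt(C) = -I*sqrt(2)/sqrt(C))
-J(-30) = -(-1)*I*sqrt(2)/sqrt(-30) = -(-1)*I*sqrt(2)*(-I*sqrt(30)/30) = -(-1)*sqrt(15)/15 = sqrt(15)/15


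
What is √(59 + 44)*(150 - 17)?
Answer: 133*√103 ≈ 1349.8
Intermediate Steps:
√(59 + 44)*(150 - 17) = √103*133 = 133*√103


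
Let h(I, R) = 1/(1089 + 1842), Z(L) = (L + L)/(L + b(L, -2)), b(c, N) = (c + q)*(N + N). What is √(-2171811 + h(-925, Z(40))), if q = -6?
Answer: 2*I*√4664377308810/2931 ≈ 1473.7*I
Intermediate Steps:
b(c, N) = 2*N*(-6 + c) (b(c, N) = (c - 6)*(N + N) = (-6 + c)*(2*N) = 2*N*(-6 + c))
Z(L) = 2*L/(24 - 3*L) (Z(L) = (L + L)/(L + 2*(-2)*(-6 + L)) = (2*L)/(L + (24 - 4*L)) = (2*L)/(24 - 3*L) = 2*L/(24 - 3*L))
h(I, R) = 1/2931
√(-2171811 + h(-925, Z(40))) = √(-2171811 + 1/2931) = √(-6365578040/2931) = 2*I*√4664377308810/2931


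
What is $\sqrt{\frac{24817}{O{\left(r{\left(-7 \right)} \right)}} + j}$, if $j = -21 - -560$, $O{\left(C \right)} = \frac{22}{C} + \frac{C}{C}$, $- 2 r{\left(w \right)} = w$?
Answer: $\frac{2 \sqrt{2565402}}{51} \approx 62.811$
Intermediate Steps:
$r{\left(w \right)} = - \frac{w}{2}$
$O{\left(C \right)} = 1 + \frac{22}{C}$ ($O{\left(C \right)} = \frac{22}{C} + 1 = 1 + \frac{22}{C}$)
$j = 539$ ($j = -21 + 560 = 539$)
$\sqrt{\frac{24817}{O{\left(r{\left(-7 \right)} \right)}} + j} = \sqrt{\frac{24817}{\frac{1}{\left(- \frac{1}{2}\right) \left(-7\right)} \left(22 - - \frac{7}{2}\right)} + 539} = \sqrt{\frac{24817}{\frac{1}{\frac{7}{2}} \left(22 + \frac{7}{2}\right)} + 539} = \sqrt{\frac{24817}{\frac{2}{7} \cdot \frac{51}{2}} + 539} = \sqrt{\frac{24817}{\frac{51}{7}} + 539} = \sqrt{24817 \cdot \frac{7}{51} + 539} = \sqrt{\frac{173719}{51} + 539} = \sqrt{\frac{201208}{51}} = \frac{2 \sqrt{2565402}}{51}$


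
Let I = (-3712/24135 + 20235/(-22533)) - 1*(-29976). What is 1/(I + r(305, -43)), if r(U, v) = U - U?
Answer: 181277985/5433798206953 ≈ 3.3361e-5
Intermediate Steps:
r(U, v) = 0
I = 5433798206953/181277985 (I = (-3712*1/24135 + 20235*(-1/22533)) + 29976 = (-3712/24135 - 6745/7511) + 29976 = -190671407/181277985 + 29976 = 5433798206953/181277985 ≈ 29975.)
1/(I + r(305, -43)) = 1/(5433798206953/181277985 + 0) = 1/(5433798206953/181277985) = 181277985/5433798206953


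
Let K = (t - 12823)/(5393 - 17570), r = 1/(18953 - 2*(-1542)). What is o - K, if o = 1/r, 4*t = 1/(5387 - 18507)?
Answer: 14082048980479/639048960 ≈ 22036.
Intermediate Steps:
t = -1/52480 (t = 1/(4*(5387 - 18507)) = (¼)/(-13120) = (¼)*(-1/13120) = -1/52480 ≈ -1.9055e-5)
r = 1/22037 (r = 1/(18953 + 3084) = 1/22037 ≈ 4.5378e-5)
K = 672951041/639048960 (K = (-1/52480 - 12823)/(5393 - 17570) = -672951041/52480/(-12177) = -672951041/52480*(-1/12177) = 672951041/639048960 ≈ 1.0531)
o = 22037 (o = 1/(1/22037) = 22037)
o - K = 22037 - 1*672951041/639048960 = 22037 - 672951041/639048960 = 14082048980479/639048960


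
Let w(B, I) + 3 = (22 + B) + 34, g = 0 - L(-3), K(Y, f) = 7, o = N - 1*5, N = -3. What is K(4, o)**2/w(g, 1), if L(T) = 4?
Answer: 1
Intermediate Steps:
o = -8 (o = -3 - 1*5 = -3 - 5 = -8)
g = -4 (g = 0 - 1*4 = 0 - 4 = -4)
w(B, I) = 53 + B (w(B, I) = -3 + ((22 + B) + 34) = -3 + (56 + B) = 53 + B)
K(4, o)**2/w(g, 1) = 7**2/(53 - 4) = 49/49 = 49*(1/49) = 1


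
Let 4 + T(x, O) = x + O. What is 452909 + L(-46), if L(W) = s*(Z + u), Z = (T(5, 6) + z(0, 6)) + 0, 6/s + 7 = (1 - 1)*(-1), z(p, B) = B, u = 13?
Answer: 3170207/7 ≈ 4.5289e+5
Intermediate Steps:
T(x, O) = -4 + O + x (T(x, O) = -4 + (x + O) = -4 + (O + x) = -4 + O + x)
s = -6/7 (s = 6/(-7 + (1 - 1)*(-1)) = 6/(-7 + 0*(-1)) = 6/(-7 + 0) = 6/(-7) = 6*(-⅐) = -6/7 ≈ -0.85714)
Z = 13 (Z = ((-4 + 6 + 5) + 6) + 0 = (7 + 6) + 0 = 13 + 0 = 13)
L(W) = -156/7 (L(W) = -6*(13 + 13)/7 = -6/7*26 = -156/7)
452909 + L(-46) = 452909 - 156/7 = 3170207/7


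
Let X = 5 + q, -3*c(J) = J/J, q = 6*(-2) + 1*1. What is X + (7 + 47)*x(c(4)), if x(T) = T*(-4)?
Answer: 66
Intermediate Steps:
q = -11 (q = -12 + 1 = -11)
c(J) = -⅓ (c(J) = -J/(3*J) = -⅓*1 = -⅓)
x(T) = -4*T
X = -6 (X = 5 - 11 = -6)
X + (7 + 47)*x(c(4)) = -6 + (7 + 47)*(-4*(-⅓)) = -6 + 54*(4/3) = -6 + 72 = 66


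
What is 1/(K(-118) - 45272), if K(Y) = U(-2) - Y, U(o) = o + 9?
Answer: -1/45147 ≈ -2.2150e-5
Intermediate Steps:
U(o) = 9 + o
K(Y) = 7 - Y (K(Y) = (9 - 2) - Y = 7 - Y)
1/(K(-118) - 45272) = 1/((7 - 1*(-118)) - 45272) = 1/((7 + 118) - 45272) = 1/(125 - 45272) = 1/(-45147) = -1/45147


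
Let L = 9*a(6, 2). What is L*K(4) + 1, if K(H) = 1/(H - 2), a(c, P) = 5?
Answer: 47/2 ≈ 23.500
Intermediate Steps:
L = 45 (L = 9*5 = 45)
K(H) = 1/(-2 + H)
L*K(4) + 1 = 45/(-2 + 4) + 1 = 45/2 + 1 = 47/2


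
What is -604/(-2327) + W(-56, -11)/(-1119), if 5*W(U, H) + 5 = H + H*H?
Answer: 209003/867971 ≈ 0.24079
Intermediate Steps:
W(U, H) = -1 + H/5 + H²/5 (W(U, H) = -1 + (H + H*H)/5 = -1 + (H + H²)/5 = -1 + (H/5 + H²/5) = -1 + H/5 + H²/5)
-604/(-2327) + W(-56, -11)/(-1119) = -604/(-2327) + (-1 + (⅕)*(-11) + (⅕)*(-11)²)/(-1119) = -604*(-1/2327) + (-1 - 11/5 + (⅕)*121)*(-1/1119) = 604/2327 + (-1 - 11/5 + 121/5)*(-1/1119) = 604/2327 + 21*(-1/1119) = 604/2327 - 7/373 = 209003/867971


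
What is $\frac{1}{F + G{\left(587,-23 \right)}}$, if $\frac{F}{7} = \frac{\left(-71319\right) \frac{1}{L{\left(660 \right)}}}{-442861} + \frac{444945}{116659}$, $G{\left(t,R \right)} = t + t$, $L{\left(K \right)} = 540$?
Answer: $\frac{9299469851820}{11165878491810229} \approx 0.00083285$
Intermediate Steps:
$G{\left(t,R \right)} = 2 t$
$F = \frac{248300885773549}{9299469851820}$ ($F = 7 \left(\frac{\left(-71319\right) \frac{1}{540}}{-442861} + \frac{444945}{116659}\right) = 7 \left(\left(-71319\right) \frac{1}{540} \left(- \frac{1}{442861}\right) + 444945 \cdot \frac{1}{116659}\right) = 7 \left(\left(- \frac{23773}{180}\right) \left(- \frac{1}{442861}\right) + \frac{444945}{116659}\right) = 7 \left(\frac{23773}{79714980} + \frac{444945}{116659}\right) = 7 \cdot \frac{35471555110507}{9299469851820} = \frac{248300885773549}{9299469851820} \approx 26.701$)
$\frac{1}{F + G{\left(587,-23 \right)}} = \frac{1}{\frac{248300885773549}{9299469851820} + 2 \cdot 587} = \frac{1}{\frac{248300885773549}{9299469851820} + 1174} = \frac{1}{\frac{11165878491810229}{9299469851820}} = \frac{9299469851820}{11165878491810229}$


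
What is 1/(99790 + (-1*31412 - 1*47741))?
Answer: 1/20637 ≈ 4.8457e-5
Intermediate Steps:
1/(99790 + (-1*31412 - 1*47741)) = 1/(99790 + (-31412 - 47741)) = 1/(99790 - 79153) = 1/20637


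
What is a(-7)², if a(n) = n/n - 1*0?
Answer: 1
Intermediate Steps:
a(n) = 1 (a(n) = 1 + 0 = 1)
a(-7)² = 1² = 1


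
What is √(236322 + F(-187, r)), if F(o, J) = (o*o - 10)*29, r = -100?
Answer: √1250133 ≈ 1118.1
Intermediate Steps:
F(o, J) = -290 + 29*o² (F(o, J) = (o² - 10)*29 = (-10 + o²)*29 = -290 + 29*o²)
√(236322 + F(-187, r)) = √(236322 + (-290 + 29*(-187)²)) = √(236322 + (-290 + 29*34969)) = √(236322 + (-290 + 1014101)) = √(236322 + 1013811) = √1250133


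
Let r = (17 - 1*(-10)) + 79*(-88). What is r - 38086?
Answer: -45011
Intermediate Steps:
r = -6925 (r = (17 + 10) - 6952 = 27 - 6952 = -6925)
r - 38086 = -6925 - 38086 = -45011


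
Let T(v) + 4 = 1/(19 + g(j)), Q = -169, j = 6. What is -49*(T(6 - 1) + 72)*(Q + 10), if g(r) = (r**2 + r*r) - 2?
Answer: 47158923/89 ≈ 5.2988e+5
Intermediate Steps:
g(r) = -2 + 2*r**2 (g(r) = (r**2 + r**2) - 2 = 2*r**2 - 2 = -2 + 2*r**2)
T(v) = -355/89 (T(v) = -4 + 1/(19 + (-2 + 2*6**2)) = -4 + 1/(19 + (-2 + 2*36)) = -4 + 1/(19 + (-2 + 72)) = -4 + 1/(19 + 70) = -4 + 1/89 = -355/89)
-49*(T(6 - 1) + 72)*(Q + 10) = -49*(-355/89 + 72)*(-169 + 10) = -296597*(-159)/89 = -49*(-962427/89) = 47158923/89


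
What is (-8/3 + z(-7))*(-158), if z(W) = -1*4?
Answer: 3160/3 ≈ 1053.3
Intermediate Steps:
z(W) = -4
(-8/3 + z(-7))*(-158) = (-8/3 - 4)*(-158) = -20/3*(-158) = 3160/3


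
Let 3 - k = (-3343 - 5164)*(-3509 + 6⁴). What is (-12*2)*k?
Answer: 451823712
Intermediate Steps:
k = -18825988 (k = 3 - (-3343 - 5164)*(-3509 + 6⁴) = 3 - (-8507)*(-3509 + 1296) = 3 - (-8507)*(-2213) = 3 - 1*18825991 = 3 - 18825991 = -18825988)
(-12*2)*k = -12*2*(-18825988) = -24*(-18825988) = 451823712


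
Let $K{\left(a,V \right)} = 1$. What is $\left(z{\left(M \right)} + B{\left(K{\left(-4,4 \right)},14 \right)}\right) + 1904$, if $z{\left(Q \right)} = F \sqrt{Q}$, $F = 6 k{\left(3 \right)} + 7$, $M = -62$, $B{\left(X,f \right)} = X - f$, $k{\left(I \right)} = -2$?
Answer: $1891 - 5 i \sqrt{62} \approx 1891.0 - 39.37 i$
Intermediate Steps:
$F = -5$ ($F = 6 \left(-2\right) + 7 = -12 + 7 = -5$)
$z{\left(Q \right)} = - 5 \sqrt{Q}$
$\left(z{\left(M \right)} + B{\left(K{\left(-4,4 \right)},14 \right)}\right) + 1904 = \left(- 5 \sqrt{-62} + \left(1 - 14\right)\right) + 1904 = \left(- 5 i \sqrt{62} + \left(1 - 14\right)\right) + 1904 = \left(- 5 i \sqrt{62} - 13\right) + 1904 = \left(-13 - 5 i \sqrt{62}\right) + 1904 = 1891 - 5 i \sqrt{62}$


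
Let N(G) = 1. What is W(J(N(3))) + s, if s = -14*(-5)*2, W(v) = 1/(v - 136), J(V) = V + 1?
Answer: 18759/134 ≈ 139.99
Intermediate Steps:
J(V) = 1 + V
W(v) = 1/(-136 + v)
s = 140 (s = 70*2 = 140)
W(J(N(3))) + s = 1/(-136 + (1 + 1)) + 140 = 1/(-136 + 2) + 140 = 1/(-134) + 140 = -1/134 + 140 = 18759/134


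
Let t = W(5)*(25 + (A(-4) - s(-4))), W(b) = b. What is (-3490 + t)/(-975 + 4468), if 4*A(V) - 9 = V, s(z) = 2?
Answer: -1925/1996 ≈ -0.96443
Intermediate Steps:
A(V) = 9/4 + V/4
t = 485/4 (t = 5*(25 + ((9/4 + (1/4)*(-4)) - 1*2)) = 5*(25 + ((9/4 - 1) - 2)) = 5*(25 + (5/4 - 2)) = 5*(25 - 3/4) = 5*(97/4) = 485/4 ≈ 121.25)
(-3490 + t)/(-975 + 4468) = (-3490 + 485/4)/(-975 + 4468) = -13475/4/3493 = -13475/4*1/3493 = -1925/1996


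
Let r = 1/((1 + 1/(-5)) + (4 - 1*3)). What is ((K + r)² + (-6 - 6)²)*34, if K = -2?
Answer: 402322/81 ≈ 4966.9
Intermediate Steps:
r = 5/9 (r = 1/((1 - ⅕) + (4 - 3)) = 1/(⅘ + 1) = 1/(9/5) = 5/9 ≈ 0.55556)
((K + r)² + (-6 - 6)²)*34 = ((-2 + 5/9)² + (-6 - 6)²)*34 = ((-13/9)² + (-12)²)*34 = (169/81 + 144)*34 = (11833/81)*34 = 402322/81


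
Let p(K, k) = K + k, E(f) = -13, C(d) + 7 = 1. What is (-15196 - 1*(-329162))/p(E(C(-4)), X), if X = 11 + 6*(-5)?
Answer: -156983/16 ≈ -9811.4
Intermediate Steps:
C(d) = -6 (C(d) = -7 + 1 = -6)
X = -19 (X = 11 - 30 = -19)
(-15196 - 1*(-329162))/p(E(C(-4)), X) = (-15196 - 1*(-329162))/(-13 - 19) = (-15196 + 329162)/(-32) = 313966*(-1/32) = -156983/16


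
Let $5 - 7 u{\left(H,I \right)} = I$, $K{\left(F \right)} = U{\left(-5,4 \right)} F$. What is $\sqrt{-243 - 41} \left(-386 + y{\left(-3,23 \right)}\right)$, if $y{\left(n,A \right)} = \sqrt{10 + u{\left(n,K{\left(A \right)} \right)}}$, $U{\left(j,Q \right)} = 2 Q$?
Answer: $\frac{2 i \sqrt{71} \left(-2702 + i \sqrt{763}\right)}{7} \approx -66.5 - 6505.0 i$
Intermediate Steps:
$K{\left(F \right)} = 8 F$ ($K{\left(F \right)} = 2 \cdot 4 F = 8 F$)
$u{\left(H,I \right)} = \frac{5}{7} - \frac{I}{7}$
$y{\left(n,A \right)} = \sqrt{\frac{75}{7} - \frac{8 A}{7}}$ ($y{\left(n,A \right)} = \sqrt{10 - \left(- \frac{5}{7} + \frac{8 A}{7}\right)} = \sqrt{\frac{75}{7} - \frac{8 A}{7}}$)
$\sqrt{-243 - 41} \left(-386 + y{\left(-3,23 \right)}\right) = \sqrt{-243 - 41} \left(-386 + \frac{\sqrt{525 - 1288}}{7}\right) = \sqrt{-284} \left(-386 + \frac{\sqrt{525 - 1288}}{7}\right) = 2 i \sqrt{71} \left(-386 + \frac{\sqrt{-763}}{7}\right) = 2 i \sqrt{71} \left(-386 + \frac{i \sqrt{763}}{7}\right)$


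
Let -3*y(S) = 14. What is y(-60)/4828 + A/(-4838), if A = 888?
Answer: -3232381/17518398 ≈ -0.18451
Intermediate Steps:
y(S) = -14/3 (y(S) = -⅓*14 = -14/3)
y(-60)/4828 + A/(-4838) = -14/3/4828 + 888/(-4838) = -14/3*1/4828 + 888*(-1/4838) = -7/7242 - 444/2419 = -3232381/17518398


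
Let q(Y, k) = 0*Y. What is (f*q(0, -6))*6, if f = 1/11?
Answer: 0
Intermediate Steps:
q(Y, k) = 0
f = 1/11 ≈ 0.090909
(f*q(0, -6))*6 = ((1/11)*0)*6 = 0*6 = 0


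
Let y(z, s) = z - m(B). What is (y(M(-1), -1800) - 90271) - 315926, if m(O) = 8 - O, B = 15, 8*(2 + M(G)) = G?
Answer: -3249537/8 ≈ -4.0619e+5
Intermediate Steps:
M(G) = -2 + G/8
y(z, s) = 7 + z (y(z, s) = z - (8 - 1*15) = z - (8 - 15) = z - 1*(-7) = z + 7 = 7 + z)
(y(M(-1), -1800) - 90271) - 315926 = ((7 + (-2 + (⅛)*(-1))) - 90271) - 315926 = ((7 + (-2 - ⅛)) - 90271) - 315926 = ((7 - 17/8) - 90271) - 315926 = (39/8 - 90271) - 315926 = -722129/8 - 315926 = -3249537/8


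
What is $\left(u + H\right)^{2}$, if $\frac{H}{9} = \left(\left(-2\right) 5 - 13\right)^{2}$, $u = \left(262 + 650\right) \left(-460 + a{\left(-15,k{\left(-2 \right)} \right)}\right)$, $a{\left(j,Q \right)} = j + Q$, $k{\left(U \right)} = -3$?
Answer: $185911880625$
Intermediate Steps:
$a{\left(j,Q \right)} = Q + j$
$u = -435936$ ($u = \left(262 + 650\right) \left(-460 - 18\right) = 912 \left(-460 - 18\right) = 912 \left(-478\right) = -435936$)
$H = 4761$ ($H = 9 \left(\left(-2\right) 5 - 13\right)^{2} = 9 \left(-10 - 13\right)^{2} = 9 \left(-23\right)^{2} = 9 \cdot 529 = 4761$)
$\left(u + H\right)^{2} = \left(-435936 + 4761\right)^{2} = \left(-431175\right)^{2} = 185911880625$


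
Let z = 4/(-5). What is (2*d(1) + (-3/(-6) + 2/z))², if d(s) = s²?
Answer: 0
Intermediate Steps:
z = -⅘ (z = 4*(-⅕) = -⅘ ≈ -0.80000)
(2*d(1) + (-3/(-6) + 2/z))² = (2*1² + (-3/(-6) + 2/(-⅘)))² = (2*1 + (-3*(-⅙) + 2*(-5/4)))² = (2 + (½ - 5/2))² = (2 - 2)² = 0² = 0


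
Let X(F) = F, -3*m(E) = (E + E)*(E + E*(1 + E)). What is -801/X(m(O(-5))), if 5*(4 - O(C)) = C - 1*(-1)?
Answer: 33375/4352 ≈ 7.6689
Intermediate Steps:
O(C) = 19/5 - C/5 (O(C) = 4 - (C - 1*(-1))/5 = 4 - (C + 1)/5 = 4 - (1 + C)/5 = 4 + (-1/5 - C/5) = 19/5 - C/5)
m(E) = -2*E*(E + E*(1 + E))/3 (m(E) = -(E + E)*(E + E*(1 + E))/3 = -2*E*(E + E*(1 + E))/3)
-801/X(m(O(-5))) = -801*3/(2*(-2 - (19/5 - 1/5*(-5)))*(19/5 - 1/5*(-5))**2) = -801*3/(2*(-2 - (19/5 + 1))*(19/5 + 1)**2) = -801*25/(384*(-2 - 1*24/5)) = -801*25/(384*(-2 - 24/5)) = -801/((2/3)*(576/25)*(-34/5)) = -801/(-13056/125) = -801*(-125/13056) = 33375/4352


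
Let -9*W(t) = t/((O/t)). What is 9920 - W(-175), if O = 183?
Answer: 16368865/1647 ≈ 9938.6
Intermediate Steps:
W(t) = -t²/1647 (W(t) = -t/(9*(183/t)) = -t*t/183/9 = -t²/1647)
9920 - W(-175) = 9920 - (-1)*(-175)²/1647 = 9920 - (-1)*30625/1647 = 9920 - 1*(-30625/1647) = 9920 + 30625/1647 = 16368865/1647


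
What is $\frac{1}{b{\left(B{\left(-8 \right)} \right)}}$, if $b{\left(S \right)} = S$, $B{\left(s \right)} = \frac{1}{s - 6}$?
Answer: $-14$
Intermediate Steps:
$B{\left(s \right)} = \frac{1}{-6 + s}$
$\frac{1}{b{\left(B{\left(-8 \right)} \right)}} = \frac{1}{\frac{1}{-6 - 8}} = \frac{1}{\frac{1}{-14}} = \frac{1}{- \frac{1}{14}} = -14$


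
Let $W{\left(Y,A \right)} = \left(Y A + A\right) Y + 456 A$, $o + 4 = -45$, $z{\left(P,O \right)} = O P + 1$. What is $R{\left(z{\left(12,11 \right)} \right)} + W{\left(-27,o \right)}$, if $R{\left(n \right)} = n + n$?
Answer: $-56476$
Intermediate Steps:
$z{\left(P,O \right)} = 1 + O P$
$o = -49$ ($o = -4 - 45 = -49$)
$W{\left(Y,A \right)} = 456 A + Y \left(A + A Y\right)$ ($W{\left(Y,A \right)} = \left(A Y + A\right) Y + 456 A = \left(A + A Y\right) Y + 456 A = Y \left(A + A Y\right) + 456 A = 456 A + Y \left(A + A Y\right)$)
$R{\left(n \right)} = 2 n$
$R{\left(z{\left(12,11 \right)} \right)} + W{\left(-27,o \right)} = 2 \left(1 + 11 \cdot 12\right) - 49 \left(456 - 27 + \left(-27\right)^{2}\right) = 2 \left(1 + 132\right) - 49 \left(456 - 27 + 729\right) = 2 \cdot 133 - 56742 = 266 - 56742 = -56476$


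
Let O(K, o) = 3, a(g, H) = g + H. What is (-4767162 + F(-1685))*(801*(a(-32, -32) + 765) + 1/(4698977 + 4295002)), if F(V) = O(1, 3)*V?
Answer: -8033435886684832720/2997993 ≈ -2.6796e+12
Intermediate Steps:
a(g, H) = H + g
F(V) = 3*V
(-4767162 + F(-1685))*(801*(a(-32, -32) + 765) + 1/(4698977 + 4295002)) = (-4767162 + 3*(-1685))*(801*((-32 - 32) + 765) + 1/(4698977 + 4295002)) = (-4767162 - 5055)*(801*(-64 + 765) + 1/8993979) = -4772217*(801*701 + 1/8993979) = -4772217*(561501 + 1/8993979) = -4772217*5050128202480/8993979 = -8033435886684832720/2997993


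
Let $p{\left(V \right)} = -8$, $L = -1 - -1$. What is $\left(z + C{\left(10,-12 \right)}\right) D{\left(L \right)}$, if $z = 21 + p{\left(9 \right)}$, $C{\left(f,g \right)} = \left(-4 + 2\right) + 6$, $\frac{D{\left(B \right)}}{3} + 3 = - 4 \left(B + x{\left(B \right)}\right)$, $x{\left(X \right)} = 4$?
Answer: $-969$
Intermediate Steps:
$L = 0$ ($L = -1 + 1 = 0$)
$D{\left(B \right)} = -57 - 12 B$ ($D{\left(B \right)} = -9 + 3 \left(- 4 \left(B + 4\right)\right) = -9 + 3 \left(- 4 \left(4 + B\right)\right) = -9 + 3 \left(-16 - 4 B\right) = -9 - \left(48 + 12 B\right) = -57 - 12 B$)
$C{\left(f,g \right)} = 4$ ($C{\left(f,g \right)} = -2 + 6 = 4$)
$z = 13$ ($z = 21 - 8 = 13$)
$\left(z + C{\left(10,-12 \right)}\right) D{\left(L \right)} = \left(13 + 4\right) \left(-57 - 0\right) = 17 \left(-57 + 0\right) = 17 \left(-57\right) = -969$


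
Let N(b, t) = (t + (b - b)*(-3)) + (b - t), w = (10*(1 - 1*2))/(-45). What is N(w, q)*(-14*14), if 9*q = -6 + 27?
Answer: -392/9 ≈ -43.556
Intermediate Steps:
w = 2/9 (w = (10*(1 - 2))*(-1/45) = (10*(-1))*(-1/45) = -10*(-1/45) = 2/9 ≈ 0.22222)
q = 7/3 (q = (-6 + 27)/9 = (1/9)*21 = 7/3 ≈ 2.3333)
N(b, t) = b (N(b, t) = (t + 0*(-3)) + (b - t) = (t + 0) + (b - t) = t + (b - t) = b)
N(w, q)*(-14*14) = 2*(-14*14)/9 = (2/9)*(-196) = -392/9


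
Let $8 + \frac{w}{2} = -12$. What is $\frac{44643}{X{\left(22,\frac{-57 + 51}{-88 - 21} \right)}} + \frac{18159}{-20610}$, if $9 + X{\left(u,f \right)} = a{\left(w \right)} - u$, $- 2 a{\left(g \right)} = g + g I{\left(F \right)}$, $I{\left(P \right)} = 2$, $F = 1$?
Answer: $\frac{306521873}{199230} \approx 1538.5$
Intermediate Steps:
$w = -40$ ($w = -16 + 2 \left(-12\right) = -16 - 24 = -40$)
$a{\left(g \right)} = - \frac{3 g}{2}$ ($a{\left(g \right)} = - \frac{g + g 2}{2} = - \frac{g + 2 g}{2} = - \frac{3 g}{2}$)
$X{\left(u,f \right)} = 51 - u$ ($X{\left(u,f \right)} = -9 - \left(-60 + u\right) = 51 - u$)
$\frac{44643}{X{\left(22,\frac{-57 + 51}{-88 - 21} \right)}} + \frac{18159}{-20610} = \frac{44643}{51 - 22} + \frac{18159}{-20610} = \frac{44643}{51 - 22} + 18159 \left(- \frac{1}{20610}\right) = \frac{44643}{29} - \frac{6053}{6870} = \frac{306521873}{199230}$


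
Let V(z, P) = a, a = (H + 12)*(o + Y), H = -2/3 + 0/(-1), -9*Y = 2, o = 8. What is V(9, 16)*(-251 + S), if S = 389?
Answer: 109480/9 ≈ 12164.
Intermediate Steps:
Y = -2/9 (Y = -1/9*2 = -2/9 ≈ -0.22222)
H = -2/3 (H = -2*1/3 + 0*(-1) = -2/3 + 0 = -2/3 ≈ -0.66667)
a = 2380/27 (a = (-2/3 + 12)*(8 - 2/9) = (34/3)*(70/9) = 2380/27 ≈ 88.148)
V(z, P) = 2380/27
V(9, 16)*(-251 + S) = 2380*(-251 + 389)/27 = (2380/27)*138 = 109480/9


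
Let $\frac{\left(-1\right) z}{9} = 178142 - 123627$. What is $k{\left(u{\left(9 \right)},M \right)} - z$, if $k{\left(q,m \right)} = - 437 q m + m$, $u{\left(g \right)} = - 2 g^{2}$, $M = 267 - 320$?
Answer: $-3261500$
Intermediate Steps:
$M = -53$
$k{\left(q,m \right)} = m - 437 m q$ ($k{\left(q,m \right)} = - 437 m q + m = m - 437 m q$)
$z = -490635$ ($z = - 9 \left(178142 - 123627\right) = \left(-9\right) 54515 = -490635$)
$k{\left(u{\left(9 \right)},M \right)} - z = - 53 \left(1 - 437 \left(- 2 \cdot 9^{2}\right)\right) - -490635 = - 53 \left(1 - 437 \left(\left(-2\right) 81\right)\right) + 490635 = - 53 \left(1 - -70794\right) + 490635 = - 53 \left(1 + 70794\right) + 490635 = \left(-53\right) 70795 + 490635 = -3752135 + 490635 = -3261500$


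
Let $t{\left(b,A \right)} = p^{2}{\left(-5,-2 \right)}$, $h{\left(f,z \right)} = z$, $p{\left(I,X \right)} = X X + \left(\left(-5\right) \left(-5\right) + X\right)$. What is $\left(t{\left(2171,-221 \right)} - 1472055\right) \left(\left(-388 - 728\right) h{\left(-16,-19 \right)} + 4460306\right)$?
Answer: $-6593762182260$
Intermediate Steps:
$p{\left(I,X \right)} = 25 + X + X^{2}$ ($p{\left(I,X \right)} = X^{2} + \left(25 + X\right) = 25 + X + X^{2}$)
$t{\left(b,A \right)} = 729$ ($t{\left(b,A \right)} = \left(25 - 2 + \left(-2\right)^{2}\right)^{2} = \left(25 - 2 + 4\right)^{2} = 27^{2} = 729$)
$\left(t{\left(2171,-221 \right)} - 1472055\right) \left(\left(-388 - 728\right) h{\left(-16,-19 \right)} + 4460306\right) = \left(729 - 1472055\right) \left(\left(-388 - 728\right) \left(-19\right) + 4460306\right) = - 1471326 \left(\left(-1116\right) \left(-19\right) + 4460306\right) = - 1471326 \left(21204 + 4460306\right) = \left(-1471326\right) 4481510 = -6593762182260$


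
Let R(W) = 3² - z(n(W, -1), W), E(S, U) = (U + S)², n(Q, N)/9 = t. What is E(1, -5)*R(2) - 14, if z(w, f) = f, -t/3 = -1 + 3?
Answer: 98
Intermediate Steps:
t = -6 (t = -3*(-1 + 3) = -3*2 = -6)
n(Q, N) = -54 (n(Q, N) = 9*(-6) = -54)
E(S, U) = (S + U)²
R(W) = 9 - W (R(W) = 3² - W = 9 - W)
E(1, -5)*R(2) - 14 = (1 - 5)²*(9 - 1*2) - 14 = (-4)²*(9 - 2) - 14 = 16*7 - 14 = 112 - 14 = 98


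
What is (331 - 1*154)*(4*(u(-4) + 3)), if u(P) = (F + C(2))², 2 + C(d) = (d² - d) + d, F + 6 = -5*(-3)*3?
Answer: 1192272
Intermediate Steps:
F = 39 (F = -6 - 5*(-3)*3 = -6 + 15*3 = -6 + 45 = 39)
C(d) = -2 + d² (C(d) = -2 + ((d² - d) + d) = -2 + d²)
u(P) = 1681 (u(P) = (39 + (-2 + 2²))² = (39 + (-2 + 4))² = (39 + 2)² = 41² = 1681)
(331 - 1*154)*(4*(u(-4) + 3)) = (331 - 1*154)*(4*(1681 + 3)) = (331 - 154)*(4*1684) = 177*6736 = 1192272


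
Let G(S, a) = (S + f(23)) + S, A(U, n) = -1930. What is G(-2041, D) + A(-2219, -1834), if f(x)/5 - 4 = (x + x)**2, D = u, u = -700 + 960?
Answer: 4588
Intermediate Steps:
u = 260
D = 260
f(x) = 20 + 20*x**2 (f(x) = 20 + 5*(x + x)**2 = 20 + 5*(2*x)**2 = 20 + 5*(4*x**2) = 20 + 20*x**2)
G(S, a) = 10600 + 2*S (G(S, a) = (S + (20 + 20*23**2)) + S = (S + (20 + 20*529)) + S = (S + (20 + 10580)) + S = (S + 10600) + S = (10600 + S) + S = 10600 + 2*S)
G(-2041, D) + A(-2219, -1834) = (10600 + 2*(-2041)) - 1930 = (10600 - 4082) - 1930 = 6518 - 1930 = 4588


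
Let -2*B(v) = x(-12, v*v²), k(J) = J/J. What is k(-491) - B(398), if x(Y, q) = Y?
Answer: -5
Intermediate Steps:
k(J) = 1
B(v) = 6 (B(v) = -½*(-12) = 6)
k(-491) - B(398) = 1 - 1*6 = 1 - 6 = -5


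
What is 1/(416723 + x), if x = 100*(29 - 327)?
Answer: 1/386923 ≈ 2.5845e-6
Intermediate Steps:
x = -29800 (x = 100*(-298) = -29800)
1/(416723 + x) = 1/(416723 - 29800) = 1/386923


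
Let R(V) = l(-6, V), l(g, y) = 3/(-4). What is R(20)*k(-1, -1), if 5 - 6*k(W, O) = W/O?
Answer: -½ ≈ -0.50000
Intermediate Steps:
k(W, O) = ⅚ - W/(6*O)
l(g, y) = -¾ (l(g, y) = 3*(-¼) = -¾)
R(V) = -¾
R(20)*k(-1, -1) = -(-1*(-1) + 5*(-1))/(8*(-1)) = -(-1)*(1 - 5)/8 = -(-1)*(-4)/8 = -¾*⅔ = -½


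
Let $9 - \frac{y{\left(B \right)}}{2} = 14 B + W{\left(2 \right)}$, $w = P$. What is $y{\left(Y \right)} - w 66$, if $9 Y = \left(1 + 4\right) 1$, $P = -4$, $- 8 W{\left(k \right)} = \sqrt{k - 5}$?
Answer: $\frac{2398}{9} + \frac{i \sqrt{3}}{4} \approx 266.44 + 0.43301 i$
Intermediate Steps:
$W{\left(k \right)} = - \frac{\sqrt{-5 + k}}{8}$ ($W{\left(k \right)} = - \frac{\sqrt{k - 5}}{8} = - \frac{\sqrt{-5 + k}}{8}$)
$w = -4$
$Y = \frac{5}{9}$ ($Y = \frac{\left(1 + 4\right) 1}{9} = \frac{5 \cdot 1}{9} = \frac{1}{9} \cdot 5 = \frac{5}{9} \approx 0.55556$)
$y{\left(B \right)} = 18 - 28 B + \frac{i \sqrt{3}}{4}$ ($y{\left(B \right)} = 18 - 2 \left(14 B - \frac{\sqrt{-5 + 2}}{8}\right) = 18 - 2 \left(14 B - \frac{\sqrt{-3}}{8}\right) = 18 - 2 \left(14 B - \frac{i \sqrt{3}}{8}\right) = 18 - \left(28 B - \frac{i \sqrt{3}}{4}\right) = 18 - 28 B + \frac{i \sqrt{3}}{4}$)
$y{\left(Y \right)} - w 66 = \left(18 - \frac{140}{9} + \frac{i \sqrt{3}}{4}\right) - \left(-4\right) 66 = \left(18 - \frac{140}{9} + \frac{i \sqrt{3}}{4}\right) - -264 = \left(\frac{22}{9} + \frac{i \sqrt{3}}{4}\right) + 264 = \frac{2398}{9} + \frac{i \sqrt{3}}{4}$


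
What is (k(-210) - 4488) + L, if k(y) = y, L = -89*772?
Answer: -73406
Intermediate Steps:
L = -68708
(k(-210) - 4488) + L = (-210 - 4488) - 68708 = -4698 - 68708 = -73406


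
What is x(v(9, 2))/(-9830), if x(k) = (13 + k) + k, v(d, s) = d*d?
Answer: -35/1966 ≈ -0.017803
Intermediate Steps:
v(d, s) = d²
x(k) = 13 + 2*k
x(v(9, 2))/(-9830) = (13 + 2*9²)/(-9830) = (13 + 2*81)*(-1/9830) = (13 + 162)*(-1/9830) = 175*(-1/9830) = -35/1966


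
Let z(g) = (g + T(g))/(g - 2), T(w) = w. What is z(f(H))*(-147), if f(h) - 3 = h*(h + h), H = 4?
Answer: -3430/11 ≈ -311.82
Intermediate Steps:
f(h) = 3 + 2*h² (f(h) = 3 + h*(h + h) = 3 + h*(2*h) = 3 + 2*h²)
z(g) = 2*g/(-2 + g) (z(g) = (g + g)/(g - 2) = (2*g)/(-2 + g) = 2*g/(-2 + g))
z(f(H))*(-147) = (2*(3 + 2*4²)/(-2 + (3 + 2*4²)))*(-147) = (2*(3 + 2*16)/(-2 + (3 + 2*16)))*(-147) = (2*(3 + 32)/(-2 + (3 + 32)))*(-147) = (2*35/(-2 + 35))*(-147) = (2*35/33)*(-147) = (2*35*(1/33))*(-147) = (70/33)*(-147) = -3430/11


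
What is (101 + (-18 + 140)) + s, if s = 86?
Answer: 309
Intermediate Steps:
(101 + (-18 + 140)) + s = (101 + (-18 + 140)) + 86 = (101 + 122) + 86 = 223 + 86 = 309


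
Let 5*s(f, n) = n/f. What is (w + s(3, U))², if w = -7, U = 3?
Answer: 1156/25 ≈ 46.240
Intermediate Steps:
s(f, n) = n/(5*f) (s(f, n) = (n/f)/5 = n/(5*f))
(w + s(3, U))² = (-7 + (⅕)*3/3)² = (-7 + (⅕)*3*(⅓))² = (-7 + ⅕)² = (-34/5)² = 1156/25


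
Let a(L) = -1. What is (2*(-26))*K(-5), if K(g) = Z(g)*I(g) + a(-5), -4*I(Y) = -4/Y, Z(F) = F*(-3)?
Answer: 208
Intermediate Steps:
Z(F) = -3*F
I(Y) = 1/Y (I(Y) = -(-1)/Y = 1/Y)
K(g) = -4 (K(g) = (-3*g)/g - 1 = -3 - 1 = -4)
(2*(-26))*K(-5) = (2*(-26))*(-4) = -52*(-4) = 208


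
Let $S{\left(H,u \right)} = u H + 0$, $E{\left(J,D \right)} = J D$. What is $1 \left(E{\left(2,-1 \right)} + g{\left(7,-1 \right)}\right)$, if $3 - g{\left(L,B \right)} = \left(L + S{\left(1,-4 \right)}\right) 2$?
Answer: $-5$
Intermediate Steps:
$E{\left(J,D \right)} = D J$
$S{\left(H,u \right)} = H u$ ($S{\left(H,u \right)} = H u + 0 = H u$)
$g{\left(L,B \right)} = 11 - 2 L$ ($g{\left(L,B \right)} = 3 - \left(L + 1 \left(-4\right)\right) 2 = 3 - \left(L - 4\right) 2 = 3 - \left(-4 + L\right) 2 = 3 - \left(-8 + 2 L\right) = 11 - 2 L$)
$1 \left(E{\left(2,-1 \right)} + g{\left(7,-1 \right)}\right) = 1 \left(\left(-1\right) 2 + \left(11 - 14\right)\right) = 1 \left(-2 + \left(11 - 14\right)\right) = 1 \left(-2 - 3\right) = 1 \left(-5\right) = -5$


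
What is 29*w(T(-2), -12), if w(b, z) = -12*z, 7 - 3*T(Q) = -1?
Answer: 4176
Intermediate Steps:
T(Q) = 8/3 (T(Q) = 7/3 - 1/3*(-1) = 7/3 + 1/3 = 8/3)
29*w(T(-2), -12) = 29*(-12*(-12)) = 29*144 = 4176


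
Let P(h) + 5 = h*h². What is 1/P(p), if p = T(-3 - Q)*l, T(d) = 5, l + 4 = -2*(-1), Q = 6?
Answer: -1/1005 ≈ -0.00099503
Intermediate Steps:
l = -2 (l = -4 - 2*(-1) = -4 + 2 = -2)
p = -10 (p = 5*(-2) = -10)
P(h) = -5 + h³ (P(h) = -5 + h*h² = -5 + h³)
1/P(p) = 1/(-5 + (-10)³) = 1/(-5 - 1000) = 1/(-1005) = -1/1005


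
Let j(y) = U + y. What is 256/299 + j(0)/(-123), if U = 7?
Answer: 29395/36777 ≈ 0.79928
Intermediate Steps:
j(y) = 7 + y
256/299 + j(0)/(-123) = 256/299 + (7 + 0)/(-123) = 256*(1/299) + 7*(-1/123) = 256/299 - 7/123 = 29395/36777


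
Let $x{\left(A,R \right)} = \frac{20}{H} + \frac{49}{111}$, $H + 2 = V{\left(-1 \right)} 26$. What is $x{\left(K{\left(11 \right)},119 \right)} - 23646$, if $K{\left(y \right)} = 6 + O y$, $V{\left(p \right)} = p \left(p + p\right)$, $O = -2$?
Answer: $- \frac{13123063}{555} \approx -23645.0$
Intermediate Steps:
$V{\left(p \right)} = 2 p^{2}$ ($V{\left(p \right)} = p 2 p = 2 p^{2}$)
$H = 50$ ($H = -2 + 2 \left(-1\right)^{2} \cdot 26 = -2 + 2 \cdot 1 \cdot 26 = -2 + 2 \cdot 26 = -2 + 52 = 50$)
$K{\left(y \right)} = 6 - 2 y$
$x{\left(A,R \right)} = \frac{467}{555}$ ($x{\left(A,R \right)} = \frac{20}{50} + \frac{49}{111} = 20 \cdot \frac{1}{50} + 49 \cdot \frac{1}{111} = \frac{2}{5} + \frac{49}{111} = \frac{467}{555}$)
$x{\left(K{\left(11 \right)},119 \right)} - 23646 = \frac{467}{555} - 23646 = - \frac{13123063}{555}$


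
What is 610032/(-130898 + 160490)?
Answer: 25418/1233 ≈ 20.615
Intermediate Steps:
610032/(-130898 + 160490) = 610032/29592 = 610032*(1/29592) = 25418/1233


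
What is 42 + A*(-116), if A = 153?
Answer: -17706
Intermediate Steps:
42 + A*(-116) = 42 + 153*(-116) = 42 - 17748 = -17706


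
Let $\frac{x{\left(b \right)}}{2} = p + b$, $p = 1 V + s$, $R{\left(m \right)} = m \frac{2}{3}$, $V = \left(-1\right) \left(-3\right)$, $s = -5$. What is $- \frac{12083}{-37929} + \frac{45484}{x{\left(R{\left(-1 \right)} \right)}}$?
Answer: $- \frac{1293823645}{151716} \approx -8527.9$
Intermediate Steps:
$V = 3$
$R{\left(m \right)} = \frac{2 m}{3}$ ($R{\left(m \right)} = m 2 \cdot \frac{1}{3} = m \frac{2}{3} = \frac{2 m}{3}$)
$p = -2$ ($p = 1 \cdot 3 - 5 = 3 - 5 = -2$)
$x{\left(b \right)} = -4 + 2 b$ ($x{\left(b \right)} = 2 \left(-2 + b\right) = -4 + 2 b$)
$- \frac{12083}{-37929} + \frac{45484}{x{\left(R{\left(-1 \right)} \right)}} = - \frac{12083}{-37929} + \frac{45484}{-4 + 2 \cdot \frac{2}{3} \left(-1\right)} = \left(-12083\right) \left(- \frac{1}{37929}\right) + \frac{45484}{-4 + 2 \left(- \frac{2}{3}\right)} = \frac{12083}{37929} + \frac{45484}{-4 - \frac{4}{3}} = \frac{12083}{37929} + \frac{45484}{- \frac{16}{3}} = \frac{12083}{37929} + 45484 \left(- \frac{3}{16}\right) = \frac{12083}{37929} - \frac{34113}{4} = - \frac{1293823645}{151716}$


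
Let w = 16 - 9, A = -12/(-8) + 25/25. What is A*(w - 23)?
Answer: -40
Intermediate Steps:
A = 5/2 (A = -12*(-⅛) + 25*(1/25) = 3/2 + 1 = 5/2 ≈ 2.5000)
w = 7
A*(w - 23) = 5*(7 - 23)/2 = (5/2)*(-16) = -40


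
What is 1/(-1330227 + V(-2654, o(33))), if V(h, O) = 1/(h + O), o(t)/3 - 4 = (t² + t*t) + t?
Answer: -3991/5308935956 ≈ -7.5175e-7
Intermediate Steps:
o(t) = 12 + 3*t + 6*t² (o(t) = 12 + 3*((t² + t*t) + t) = 12 + 3*((t² + t²) + t) = 12 + 3*(2*t² + t) = 12 + 3*(t + 2*t²) = 12 + (3*t + 6*t²) = 12 + 3*t + 6*t²)
V(h, O) = 1/(O + h)
1/(-1330227 + V(-2654, o(33))) = 1/(-1330227 + 1/((12 + 3*33 + 6*33²) - 2654)) = 1/(-1330227 + 1/((12 + 99 + 6*1089) - 2654)) = 1/(-1330227 + 1/((12 + 99 + 6534) - 2654)) = 1/(-1330227 + 1/(6645 - 2654)) = 1/(-1330227 + 1/3991) = 1/(-5308935956/3991) = -3991/5308935956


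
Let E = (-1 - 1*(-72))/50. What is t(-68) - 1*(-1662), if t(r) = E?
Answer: 83171/50 ≈ 1663.4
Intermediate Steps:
E = 71/50 (E = (-1 + 72)*(1/50) = 71*(1/50) = 71/50 ≈ 1.4200)
t(r) = 71/50
t(-68) - 1*(-1662) = 71/50 - 1*(-1662) = 71/50 + 1662 = 83171/50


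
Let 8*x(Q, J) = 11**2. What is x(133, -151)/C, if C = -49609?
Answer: -121/396872 ≈ -0.00030488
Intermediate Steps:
x(Q, J) = 121/8 (x(Q, J) = (1/8)*11**2 = (1/8)*121 = 121/8)
x(133, -151)/C = (121/8)/(-49609) = (121/8)*(-1/49609) = -121/396872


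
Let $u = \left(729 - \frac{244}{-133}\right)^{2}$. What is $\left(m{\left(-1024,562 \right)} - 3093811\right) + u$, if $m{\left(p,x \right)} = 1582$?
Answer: $- \frac{45250404380}{17689} \approx -2.5581 \cdot 10^{6}$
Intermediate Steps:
$u = \frac{9448034401}{17689}$ ($u = \left(729 - - \frac{244}{133}\right)^{2} = \left(729 + \frac{244}{133}\right)^{2} = \left(\frac{97201}{133}\right)^{2} = \frac{9448034401}{17689} \approx 5.3412 \cdot 10^{5}$)
$\left(m{\left(-1024,562 \right)} - 3093811\right) + u = \left(1582 - 3093811\right) + \frac{9448034401}{17689} = -3092229 + \frac{9448034401}{17689} = - \frac{45250404380}{17689}$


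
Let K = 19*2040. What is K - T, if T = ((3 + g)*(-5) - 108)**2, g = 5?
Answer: 16856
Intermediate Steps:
K = 38760
T = 21904 (T = ((3 + 5)*(-5) - 108)**2 = (8*(-5) - 108)**2 = (-40 - 108)**2 = (-148)**2 = 21904)
K - T = 38760 - 1*21904 = 38760 - 21904 = 16856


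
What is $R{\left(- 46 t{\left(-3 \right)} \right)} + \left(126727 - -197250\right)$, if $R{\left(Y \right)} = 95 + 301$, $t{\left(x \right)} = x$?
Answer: $324373$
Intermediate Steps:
$R{\left(Y \right)} = 396$
$R{\left(- 46 t{\left(-3 \right)} \right)} + \left(126727 - -197250\right) = 396 + \left(126727 - -197250\right) = 396 + \left(126727 + 197250\right) = 396 + 323977 = 324373$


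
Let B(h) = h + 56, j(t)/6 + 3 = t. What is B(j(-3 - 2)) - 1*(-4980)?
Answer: 4988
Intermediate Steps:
j(t) = -18 + 6*t
B(h) = 56 + h
B(j(-3 - 2)) - 1*(-4980) = (56 + (-18 + 6*(-3 - 2))) - 1*(-4980) = (56 + (-18 + 6*(-5))) + 4980 = (56 + (-18 - 30)) + 4980 = (56 - 48) + 4980 = 8 + 4980 = 4988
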